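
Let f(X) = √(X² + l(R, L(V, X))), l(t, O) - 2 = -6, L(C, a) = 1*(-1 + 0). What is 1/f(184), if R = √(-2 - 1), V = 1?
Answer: √8463/16926 ≈ 0.0054351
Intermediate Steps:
L(C, a) = -1 (L(C, a) = 1*(-1) = -1)
R = I*√3 (R = √(-3) = I*√3 ≈ 1.732*I)
l(t, O) = -4 (l(t, O) = 2 - 6 = -4)
f(X) = √(-4 + X²) (f(X) = √(X² - 4) = √(-4 + X²))
1/f(184) = 1/(√(-4 + 184²)) = 1/(√(-4 + 33856)) = 1/(√33852) = 1/(2*√8463) = √8463/16926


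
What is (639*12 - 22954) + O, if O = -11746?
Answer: -27032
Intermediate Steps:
(639*12 - 22954) + O = (639*12 - 22954) - 11746 = (7668 - 22954) - 11746 = -15286 - 11746 = -27032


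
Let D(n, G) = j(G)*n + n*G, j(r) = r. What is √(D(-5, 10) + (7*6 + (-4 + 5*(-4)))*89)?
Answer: √1502 ≈ 38.756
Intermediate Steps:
D(n, G) = 2*G*n (D(n, G) = G*n + n*G = G*n + G*n = 2*G*n)
√(D(-5, 10) + (7*6 + (-4 + 5*(-4)))*89) = √(2*10*(-5) + (7*6 + (-4 + 5*(-4)))*89) = √(-100 + (42 + (-4 - 20))*89) = √(-100 + (42 - 24)*89) = √(-100 + 18*89) = √(-100 + 1602) = √1502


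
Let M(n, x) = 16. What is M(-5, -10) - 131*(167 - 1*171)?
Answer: 540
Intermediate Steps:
M(-5, -10) - 131*(167 - 1*171) = 16 - 131*(167 - 1*171) = 16 - 131*(167 - 171) = 16 - 131*(-4) = 16 + 524 = 540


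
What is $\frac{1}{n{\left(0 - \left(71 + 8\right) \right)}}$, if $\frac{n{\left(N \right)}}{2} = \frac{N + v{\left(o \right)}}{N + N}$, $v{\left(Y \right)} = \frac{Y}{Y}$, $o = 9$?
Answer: $\frac{79}{78} \approx 1.0128$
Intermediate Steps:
$v{\left(Y \right)} = 1$
$n{\left(N \right)} = \frac{1 + N}{N}$ ($n{\left(N \right)} = 2 \frac{N + 1}{N + N} = 2 \frac{1 + N}{2 N} = \frac{1 + N}{N}$)
$\frac{1}{n{\left(0 - \left(71 + 8\right) \right)}} = \frac{1}{\frac{1}{0 - \left(71 + 8\right)} \left(1 + \left(0 - \left(71 + 8\right)\right)\right)} = \frac{1}{\frac{1}{0 - 79} \left(1 + \left(0 - 79\right)\right)} = \frac{1}{\frac{1}{-79} \left(1 - 79\right)} = \frac{1}{\left(- \frac{1}{79}\right) \left(-78\right)} = \frac{1}{\frac{78}{79}} = \frac{79}{78}$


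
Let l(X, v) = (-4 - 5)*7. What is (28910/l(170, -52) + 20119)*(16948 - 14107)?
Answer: 167563127/3 ≈ 5.5854e+7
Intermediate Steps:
l(X, v) = -63 (l(X, v) = -9*7 = -63)
(28910/l(170, -52) + 20119)*(16948 - 14107) = (28910/(-63) + 20119)*(16948 - 14107) = (28910*(-1/63) + 20119)*2841 = (-4130/9 + 20119)*2841 = (176941/9)*2841 = 167563127/3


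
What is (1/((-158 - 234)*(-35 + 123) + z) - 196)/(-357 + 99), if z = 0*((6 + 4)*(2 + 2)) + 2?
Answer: 6760825/8899452 ≈ 0.75969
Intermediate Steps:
z = 2 (z = 0*(10*4) + 2 = 0*40 + 2 = 0 + 2 = 2)
(1/((-158 - 234)*(-35 + 123) + z) - 196)/(-357 + 99) = (1/((-158 - 234)*(-35 + 123) + 2) - 196)/(-357 + 99) = (1/(-392*88 + 2) - 196)/(-258) = (1/(-34496 + 2) - 196)*(-1/258) = (1/(-34494) - 196)*(-1/258) = (-1/34494 - 196)*(-1/258) = -6760825/34494*(-1/258) = 6760825/8899452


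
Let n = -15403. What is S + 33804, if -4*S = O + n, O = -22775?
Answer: 86697/2 ≈ 43349.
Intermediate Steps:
S = 19089/2 (S = -(-22775 - 15403)/4 = -¼*(-38178) = 19089/2 ≈ 9544.5)
S + 33804 = 19089/2 + 33804 = 86697/2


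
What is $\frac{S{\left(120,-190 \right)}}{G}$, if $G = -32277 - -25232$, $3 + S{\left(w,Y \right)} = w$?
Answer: $- \frac{117}{7045} \approx -0.016608$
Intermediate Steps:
$S{\left(w,Y \right)} = -3 + w$
$G = -7045$ ($G = -32277 + 25232 = -7045$)
$\frac{S{\left(120,-190 \right)}}{G} = \frac{-3 + 120}{-7045} = 117 \left(- \frac{1}{7045}\right) = - \frac{117}{7045}$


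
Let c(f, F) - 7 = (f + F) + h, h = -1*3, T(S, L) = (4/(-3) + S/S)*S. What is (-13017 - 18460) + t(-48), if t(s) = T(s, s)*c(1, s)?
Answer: -32165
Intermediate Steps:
T(S, L) = -S/3 (T(S, L) = (4*(-⅓) + 1)*S = (-4/3 + 1)*S = -S/3)
h = -3
c(f, F) = 4 + F + f (c(f, F) = 7 + ((f + F) - 3) = 7 + ((F + f) - 3) = 7 + (-3 + F + f) = 4 + F + f)
t(s) = -s*(5 + s)/3 (t(s) = (-s/3)*(4 + s + 1) = (-s/3)*(5 + s) = -s*(5 + s)/3)
(-13017 - 18460) + t(-48) = (-13017 - 18460) - ⅓*(-48)*(5 - 48) = -31477 - ⅓*(-48)*(-43) = -31477 - 688 = -32165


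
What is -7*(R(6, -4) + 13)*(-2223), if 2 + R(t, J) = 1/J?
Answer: 669123/4 ≈ 1.6728e+5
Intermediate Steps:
R(t, J) = -2 + 1/J
-7*(R(6, -4) + 13)*(-2223) = -7*((-2 + 1/(-4)) + 13)*(-2223) = -7*((-2 - 1/4) + 13)*(-2223) = -7*(-9/4 + 13)*(-2223) = -7*43/4*(-2223) = -301/4*(-2223) = 669123/4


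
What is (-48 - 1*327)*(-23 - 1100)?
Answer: 421125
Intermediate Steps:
(-48 - 1*327)*(-23 - 1100) = (-48 - 327)*(-1123) = -375*(-1123) = 421125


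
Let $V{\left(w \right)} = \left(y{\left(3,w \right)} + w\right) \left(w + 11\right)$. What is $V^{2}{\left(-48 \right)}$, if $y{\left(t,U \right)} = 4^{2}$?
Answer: $1401856$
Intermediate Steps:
$y{\left(t,U \right)} = 16$
$V{\left(w \right)} = \left(11 + w\right) \left(16 + w\right)$ ($V{\left(w \right)} = \left(16 + w\right) \left(w + 11\right) = \left(16 + w\right) \left(11 + w\right) = \left(11 + w\right) \left(16 + w\right)$)
$V^{2}{\left(-48 \right)} = \left(176 + \left(-48\right)^{2} + 27 \left(-48\right)\right)^{2} = \left(176 + 2304 - 1296\right)^{2} = 1184^{2} = 1401856$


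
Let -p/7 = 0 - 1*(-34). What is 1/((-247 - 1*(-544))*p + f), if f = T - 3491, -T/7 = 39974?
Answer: -1/353995 ≈ -2.8249e-6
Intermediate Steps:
T = -279818 (T = -7*39974 = -279818)
f = -283309 (f = -279818 - 3491 = -283309)
p = -238 (p = -7*(0 - 1*(-34)) = -7*(0 + 34) = -7*34 = -238)
1/((-247 - 1*(-544))*p + f) = 1/((-247 - 1*(-544))*(-238) - 283309) = 1/((-247 + 544)*(-238) - 283309) = 1/(297*(-238) - 283309) = 1/(-70686 - 283309) = 1/(-353995) = -1/353995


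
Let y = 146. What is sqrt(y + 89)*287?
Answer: 287*sqrt(235) ≈ 4399.6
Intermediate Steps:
sqrt(y + 89)*287 = sqrt(146 + 89)*287 = sqrt(235)*287 = 287*sqrt(235)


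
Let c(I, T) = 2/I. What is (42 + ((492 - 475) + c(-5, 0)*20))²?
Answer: 2601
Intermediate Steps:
(42 + ((492 - 475) + c(-5, 0)*20))² = (42 + ((492 - 475) + (2/(-5))*20))² = (42 + (17 + (2*(-⅕))*20))² = (42 + (17 - ⅖*20))² = (42 + (17 - 8))² = (42 + 9)² = 51² = 2601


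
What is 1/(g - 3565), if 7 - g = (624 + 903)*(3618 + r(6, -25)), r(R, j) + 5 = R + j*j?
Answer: -1/6484146 ≈ -1.5422e-7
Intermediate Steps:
r(R, j) = -5 + R + j**2 (r(R, j) = -5 + (R + j*j) = -5 + (R + j**2) = -5 + R + j**2)
g = -6480581 (g = 7 - (624 + 903)*(3618 + (-5 + 6 + (-25)**2)) = 7 - 1527*(3618 + (-5 + 6 + 625)) = 7 - 1527*(3618 + 626) = 7 - 1527*4244 = 7 - 1*6480588 = 7 - 6480588 = -6480581)
1/(g - 3565) = 1/(-6480581 - 3565) = 1/(-6484146) = -1/6484146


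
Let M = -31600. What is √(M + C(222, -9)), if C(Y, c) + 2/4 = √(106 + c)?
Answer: √(-126402 + 4*√97)/2 ≈ 177.74*I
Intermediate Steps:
C(Y, c) = -½ + √(106 + c)
√(M + C(222, -9)) = √(-31600 + (-½ + √(106 - 9))) = √(-31600 + (-½ + √97)) = √(-63201/2 + √97)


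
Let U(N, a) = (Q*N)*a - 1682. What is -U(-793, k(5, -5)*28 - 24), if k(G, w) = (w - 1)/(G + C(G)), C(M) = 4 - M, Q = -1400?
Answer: 73274882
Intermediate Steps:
k(G, w) = -1/4 + w/4 (k(G, w) = (w - 1)/(G + (4 - G)) = (-1 + w)/4 = (-1 + w)*(1/4) = -1/4 + w/4)
U(N, a) = -1682 - 1400*N*a (U(N, a) = (-1400*N)*a - 1682 = -1400*N*a - 1682 = -1682 - 1400*N*a)
-U(-793, k(5, -5)*28 - 24) = -(-1682 - 1400*(-793)*((-1/4 + (1/4)*(-5))*28 - 24)) = -(-1682 - 1400*(-793)*((-1/4 - 5/4)*28 - 24)) = -(-1682 - 1400*(-793)*(-3/2*28 - 24)) = -(-1682 - 1400*(-793)*(-42 - 24)) = -(-1682 - 1400*(-793)*(-66)) = -(-1682 - 73273200) = -1*(-73274882) = 73274882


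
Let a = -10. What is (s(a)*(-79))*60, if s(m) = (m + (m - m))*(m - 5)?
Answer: -711000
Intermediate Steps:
s(m) = m*(-5 + m) (s(m) = (m + 0)*(-5 + m) = m*(-5 + m))
(s(a)*(-79))*60 = (-10*(-5 - 10)*(-79))*60 = (-10*(-15)*(-79))*60 = (150*(-79))*60 = -11850*60 = -711000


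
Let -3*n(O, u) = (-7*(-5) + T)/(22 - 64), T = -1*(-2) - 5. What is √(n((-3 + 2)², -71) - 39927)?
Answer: I*√17607695/21 ≈ 199.82*I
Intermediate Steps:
T = -3 (T = 2 - 5 = -3)
n(O, u) = 16/63 (n(O, u) = -(-7*(-5) - 3)/(3*(22 - 64)) = -(35 - 3)/(3*(-42)) = -32*(-1)/(3*42) = -⅓*(-16/21) = 16/63)
√(n((-3 + 2)², -71) - 39927) = √(16/63 - 39927) = √(-2515385/63) = I*√17607695/21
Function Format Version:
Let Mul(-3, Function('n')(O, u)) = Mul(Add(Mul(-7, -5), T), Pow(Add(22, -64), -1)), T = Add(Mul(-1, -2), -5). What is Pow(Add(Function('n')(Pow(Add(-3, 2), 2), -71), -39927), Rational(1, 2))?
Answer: Mul(Rational(1, 21), I, Pow(17607695, Rational(1, 2))) ≈ Mul(199.82, I)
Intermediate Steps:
T = -3 (T = Add(2, -5) = -3)
Function('n')(O, u) = Rational(16, 63) (Function('n')(O, u) = Mul(Rational(-1, 3), Mul(Add(Mul(-7, -5), -3), Pow(Add(22, -64), -1))) = Mul(Rational(-1, 3), Mul(Add(35, -3), Pow(-42, -1))) = Mul(Rational(-1, 3), Mul(32, Rational(-1, 42))) = Mul(Rational(-1, 3), Rational(-16, 21)) = Rational(16, 63))
Pow(Add(Function('n')(Pow(Add(-3, 2), 2), -71), -39927), Rational(1, 2)) = Pow(Add(Rational(16, 63), -39927), Rational(1, 2)) = Pow(Rational(-2515385, 63), Rational(1, 2)) = Mul(Rational(1, 21), I, Pow(17607695, Rational(1, 2)))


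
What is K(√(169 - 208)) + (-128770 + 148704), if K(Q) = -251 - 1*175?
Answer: 19508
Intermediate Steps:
K(Q) = -426 (K(Q) = -251 - 175 = -426)
K(√(169 - 208)) + (-128770 + 148704) = -426 + (-128770 + 148704) = -426 + 19934 = 19508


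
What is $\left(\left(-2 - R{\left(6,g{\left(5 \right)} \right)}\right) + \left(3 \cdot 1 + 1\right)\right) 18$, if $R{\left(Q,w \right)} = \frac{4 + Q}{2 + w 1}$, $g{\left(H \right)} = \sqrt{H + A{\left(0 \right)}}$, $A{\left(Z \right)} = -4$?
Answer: $-24$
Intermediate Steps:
$g{\left(H \right)} = \sqrt{-4 + H}$ ($g{\left(H \right)} = \sqrt{H - 4} = \sqrt{-4 + H}$)
$R{\left(Q,w \right)} = \frac{4 + Q}{2 + w}$
$\left(\left(-2 - R{\left(6,g{\left(5 \right)} \right)}\right) + \left(3 \cdot 1 + 1\right)\right) 18 = \left(\left(-2 - \frac{4 + 6}{2 + \sqrt{-4 + 5}}\right) + \left(3 \cdot 1 + 1\right)\right) 18 = \left(\left(-2 - \frac{1}{2 + \sqrt{1}} \cdot 10\right) + \left(3 + 1\right)\right) 18 = \left(\left(-2 - \frac{1}{2 + 1} \cdot 10\right) + 4\right) 18 = \left(\left(-2 - \frac{1}{3} \cdot 10\right) + 4\right) 18 = \left(\left(-2 - \frac{10}{3}\right) + 4\right) 18 = \left(- \frac{16}{3} + 4\right) 18 = \left(- \frac{4}{3}\right) 18 = -24$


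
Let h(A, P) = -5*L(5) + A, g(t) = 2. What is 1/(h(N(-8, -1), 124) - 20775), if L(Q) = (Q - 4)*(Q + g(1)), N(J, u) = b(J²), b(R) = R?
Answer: -1/20746 ≈ -4.8202e-5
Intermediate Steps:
N(J, u) = J²
L(Q) = (-4 + Q)*(2 + Q) (L(Q) = (Q - 4)*(Q + 2) = (-4 + Q)*(2 + Q))
h(A, P) = -35 + A (h(A, P) = -5*(-8 + 5² - 2*5) + A = -5*(-8 + 25 - 10) + A = -5*7 + A = -35 + A)
1/(h(N(-8, -1), 124) - 20775) = 1/((-35 + (-8)²) - 20775) = 1/((-35 + 64) - 20775) = 1/(29 - 20775) = 1/(-20746) = -1/20746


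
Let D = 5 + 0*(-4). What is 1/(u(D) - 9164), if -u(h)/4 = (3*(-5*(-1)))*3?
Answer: -1/9344 ≈ -0.00010702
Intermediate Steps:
D = 5 (D = 5 + 0 = 5)
u(h) = -180 (u(h) = -4*3*(-5*(-1))*3 = -4*3*5*3 = -60*3 = -4*45 = -180)
1/(u(D) - 9164) = 1/(-180 - 9164) = 1/(-9344) = -1/9344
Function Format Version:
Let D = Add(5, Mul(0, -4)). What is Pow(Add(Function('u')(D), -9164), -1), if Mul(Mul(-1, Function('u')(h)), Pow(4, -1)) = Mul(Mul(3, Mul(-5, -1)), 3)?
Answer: Rational(-1, 9344) ≈ -0.00010702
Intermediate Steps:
D = 5 (D = Add(5, 0) = 5)
Function('u')(h) = -180 (Function('u')(h) = Mul(-4, Mul(Mul(3, Mul(-5, -1)), 3)) = Mul(-4, Mul(Mul(3, 5), 3)) = Mul(-4, Mul(15, 3)) = Mul(-4, 45) = -180)
Pow(Add(Function('u')(D), -9164), -1) = Pow(Add(-180, -9164), -1) = Pow(-9344, -1) = Rational(-1, 9344)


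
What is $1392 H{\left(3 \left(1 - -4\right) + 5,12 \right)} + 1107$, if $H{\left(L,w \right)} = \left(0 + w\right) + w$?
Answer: $34515$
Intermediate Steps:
$H{\left(L,w \right)} = 2 w$ ($H{\left(L,w \right)} = w + w = 2 w$)
$1392 H{\left(3 \left(1 - -4\right) + 5,12 \right)} + 1107 = 1392 \cdot 2 \cdot 12 + 1107 = 1392 \cdot 24 + 1107 = 33408 + 1107 = 34515$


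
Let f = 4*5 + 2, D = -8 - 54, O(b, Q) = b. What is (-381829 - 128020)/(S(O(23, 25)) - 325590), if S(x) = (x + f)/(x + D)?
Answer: 6628037/4232685 ≈ 1.5659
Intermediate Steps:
D = -62
f = 22 (f = 20 + 2 = 22)
S(x) = (22 + x)/(-62 + x) (S(x) = (x + 22)/(x - 62) = (22 + x)/(-62 + x))
(-381829 - 128020)/(S(O(23, 25)) - 325590) = (-381829 - 128020)/((22 + 23)/(-62 + 23) - 325590) = -509849/(45/(-39) - 325590) = -509849/(-1/39*45 - 325590) = -509849/(-15/13 - 325590) = -509849/(-4232685/13) = -509849*(-13/4232685) = 6628037/4232685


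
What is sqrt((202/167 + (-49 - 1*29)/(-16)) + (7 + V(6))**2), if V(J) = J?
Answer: sqrt(78126942)/668 ≈ 13.232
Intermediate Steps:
sqrt((202/167 + (-49 - 1*29)/(-16)) + (7 + V(6))**2) = sqrt((202/167 + (-49 - 1*29)/(-16)) + (7 + 6)**2) = sqrt((202*(1/167) + (-49 - 29)*(-1/16)) + 13**2) = sqrt((202/167 - 78*(-1/16)) + 169) = sqrt((202/167 + 39/8) + 169) = sqrt(8129/1336 + 169) = sqrt(233913/1336) = sqrt(78126942)/668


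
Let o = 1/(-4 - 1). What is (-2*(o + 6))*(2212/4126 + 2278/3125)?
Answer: -473034312/32234375 ≈ -14.675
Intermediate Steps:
o = -1/5 (o = 1/(-5) = -1/5 ≈ -0.20000)
(-2*(o + 6))*(2212/4126 + 2278/3125) = (-2*(-1/5 + 6))*(2212/4126 + 2278/3125) = (-2*29/5)*(2212*(1/4126) + 2278*(1/3125)) = -58*(1106/2063 + 2278/3125)/5 = -58/5*8155764/6446875 = -473034312/32234375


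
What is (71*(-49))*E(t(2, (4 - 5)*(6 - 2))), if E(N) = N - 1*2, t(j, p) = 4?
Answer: -6958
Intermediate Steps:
E(N) = -2 + N (E(N) = N - 2 = -2 + N)
(71*(-49))*E(t(2, (4 - 5)*(6 - 2))) = (71*(-49))*(-2 + 4) = -3479*2 = -6958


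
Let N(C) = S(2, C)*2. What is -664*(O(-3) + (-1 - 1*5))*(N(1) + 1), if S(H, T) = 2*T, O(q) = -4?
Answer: 33200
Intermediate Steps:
N(C) = 4*C (N(C) = (2*C)*2 = 4*C)
-664*(O(-3) + (-1 - 1*5))*(N(1) + 1) = -664*(-4 + (-1 - 1*5))*(4*1 + 1) = -664*(-4 + (-1 - 5))*(4 + 1) = -664*(-4 - 6)*5 = -(-6640)*5 = -664*(-50) = 33200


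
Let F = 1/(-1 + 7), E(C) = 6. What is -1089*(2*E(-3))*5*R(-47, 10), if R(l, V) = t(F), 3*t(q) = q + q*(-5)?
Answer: 14520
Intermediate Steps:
F = 1/6 ≈ 0.16667
t(q) = -4*q/3 (t(q) = (q + q*(-5))/3 = (q - 5*q)/3 = (-4*q)/3 = -4*q/3)
R(l, V) = -2/9 (R(l, V) = -4/3*1/6 = -2/9)
-1089*(2*E(-3))*5*R(-47, 10) = -1089*(2*6)*5*(-2)/9 = -1089*12*5*(-2)/9 = -65340*(-2)/9 = -1089*(-40/3) = 14520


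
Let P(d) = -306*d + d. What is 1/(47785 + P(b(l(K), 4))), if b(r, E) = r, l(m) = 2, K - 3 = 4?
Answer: 1/47175 ≈ 2.1198e-5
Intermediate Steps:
K = 7 (K = 3 + 4 = 7)
P(d) = -305*d
1/(47785 + P(b(l(K), 4))) = 1/(47785 - 305*2) = 1/(47785 - 610) = 1/47175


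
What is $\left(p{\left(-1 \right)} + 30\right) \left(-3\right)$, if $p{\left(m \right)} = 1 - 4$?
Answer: $-81$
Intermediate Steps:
$p{\left(m \right)} = -3$ ($p{\left(m \right)} = 1 - 4 = -3$)
$\left(p{\left(-1 \right)} + 30\right) \left(-3\right) = \left(-3 + 30\right) \left(-3\right) = 27 \left(-3\right) = -81$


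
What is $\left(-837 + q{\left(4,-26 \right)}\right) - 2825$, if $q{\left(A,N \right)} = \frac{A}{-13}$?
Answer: $- \frac{47610}{13} \approx -3662.3$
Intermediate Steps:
$q{\left(A,N \right)} = - \frac{A}{13}$
$\left(-837 + q{\left(4,-26 \right)}\right) - 2825 = \left(-837 - \frac{4}{13}\right) - 2825 = - \frac{10885}{13} - 2825 = - \frac{47610}{13}$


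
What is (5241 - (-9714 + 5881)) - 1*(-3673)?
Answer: 12747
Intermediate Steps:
(5241 - (-9714 + 5881)) - 1*(-3673) = (5241 - 1*(-3833)) + 3673 = (5241 + 3833) + 3673 = 9074 + 3673 = 12747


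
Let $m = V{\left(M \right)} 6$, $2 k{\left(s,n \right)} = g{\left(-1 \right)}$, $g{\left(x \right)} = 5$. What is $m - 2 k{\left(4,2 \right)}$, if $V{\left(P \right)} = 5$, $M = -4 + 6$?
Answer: $25$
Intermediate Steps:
$M = 2$
$k{\left(s,n \right)} = \frac{5}{2}$ ($k{\left(s,n \right)} = \frac{1}{2} \cdot 5 = \frac{5}{2}$)
$m = 30$ ($m = 5 \cdot 6 = 30$)
$m - 2 k{\left(4,2 \right)} = 30 - 5 = 25$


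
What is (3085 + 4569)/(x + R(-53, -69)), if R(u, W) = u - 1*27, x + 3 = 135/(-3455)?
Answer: -2644457/28690 ≈ -92.173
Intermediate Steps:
x = -2100/691 (x = -3 + 135/(-3455) = -3 + 135*(-1/3455) = -3 - 27/691 = -2100/691 ≈ -3.0391)
R(u, W) = -27 + u (R(u, W) = u - 27 = -27 + u)
(3085 + 4569)/(x + R(-53, -69)) = (3085 + 4569)/(-2100/691 + (-27 - 53)) = 7654/(-2100/691 - 80) = 7654/(-57380/691) = 7654*(-691/57380) = -2644457/28690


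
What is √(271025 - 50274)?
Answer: √220751 ≈ 469.84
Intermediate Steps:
√(271025 - 50274) = √220751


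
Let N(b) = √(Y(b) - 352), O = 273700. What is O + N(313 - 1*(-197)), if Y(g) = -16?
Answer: 273700 + 4*I*√23 ≈ 2.737e+5 + 19.183*I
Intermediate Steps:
N(b) = 4*I*√23 (N(b) = √(-16 - 352) = √(-368) = 4*I*√23)
O + N(313 - 1*(-197)) = 273700 + 4*I*√23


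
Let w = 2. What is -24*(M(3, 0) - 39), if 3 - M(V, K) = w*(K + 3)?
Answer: 1008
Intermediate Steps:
M(V, K) = -3 - 2*K (M(V, K) = 3 - 2*(K + 3) = 3 - 2*(3 + K) = 3 - (6 + 2*K) = 3 + (-6 - 2*K) = -3 - 2*K)
-24*(M(3, 0) - 39) = -24*((-3 - 2*0) - 39) = -24*((-3 + 0) - 39) = -24*(-3 - 39) = -24*(-42) = 1008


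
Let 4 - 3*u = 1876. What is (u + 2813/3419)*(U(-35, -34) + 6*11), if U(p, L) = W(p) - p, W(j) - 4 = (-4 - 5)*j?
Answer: -894870060/3419 ≈ -2.6173e+5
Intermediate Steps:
u = -624 (u = 4/3 - ⅓*1876 = 4/3 - 1876/3 = -624)
W(j) = 4 - 9*j (W(j) = 4 + (-4 - 5)*j = 4 - 9*j)
U(p, L) = 4 - 10*p (U(p, L) = (4 - 9*p) - p = 4 - 10*p)
(u + 2813/3419)*(U(-35, -34) + 6*11) = (-624 + 2813/3419)*((4 - 10*(-35)) + 6*11) = (-624 + 2813*(1/3419))*((4 + 350) + 66) = (-624 + 2813/3419)*(354 + 66) = -2130643/3419*420 = -894870060/3419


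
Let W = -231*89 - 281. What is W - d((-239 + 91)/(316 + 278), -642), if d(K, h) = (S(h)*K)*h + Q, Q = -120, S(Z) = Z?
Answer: 2705144/33 ≈ 81974.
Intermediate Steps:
W = -20840 (W = -20559 - 281 = -20840)
d(K, h) = -120 + K*h**2 (d(K, h) = (h*K)*h - 120 = (K*h)*h - 120 = K*h**2 - 120 = -120 + K*h**2)
W - d((-239 + 91)/(316 + 278), -642) = -20840 - (-120 + ((-239 + 91)/(316 + 278))*(-642)**2) = -20840 - (-120 - 148/594*412164) = -20840 - (-120 - 148*1/594*412164) = -20840 - (-120 - 74/297*412164) = -20840 - (-120 - 3388904/33) = -20840 - 1*(-3392864/33) = -20840 + 3392864/33 = 2705144/33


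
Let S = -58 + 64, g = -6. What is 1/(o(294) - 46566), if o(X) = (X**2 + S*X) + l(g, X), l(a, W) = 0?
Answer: 1/41634 ≈ 2.4019e-5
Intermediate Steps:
S = 6
o(X) = X**2 + 6*X (o(X) = (X**2 + 6*X) + 0 = X**2 + 6*X)
1/(o(294) - 46566) = 1/(294*(6 + 294) - 46566) = 1/(294*300 - 46566) = 1/(88200 - 46566) = 1/41634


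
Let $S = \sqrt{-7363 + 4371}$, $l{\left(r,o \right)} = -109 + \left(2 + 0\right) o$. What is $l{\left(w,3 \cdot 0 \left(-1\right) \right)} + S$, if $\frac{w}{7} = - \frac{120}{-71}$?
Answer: $-109 + 4 i \sqrt{187} \approx -109.0 + 54.699 i$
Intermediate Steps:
$w = \frac{840}{71}$ ($w = 7 \left(- \frac{120}{-71}\right) = 7 \left(\left(-120\right) \left(- \frac{1}{71}\right)\right) = 7 \cdot \frac{120}{71} = \frac{840}{71} \approx 11.831$)
$l{\left(r,o \right)} = -109 + 2 o$
$S = 4 i \sqrt{187}$ ($S = \sqrt{-2992} = 4 i \sqrt{187} \approx 54.699 i$)
$l{\left(w,3 \cdot 0 \left(-1\right) \right)} + S = \left(-109 + 2 \cdot 3 \cdot 0 \left(-1\right)\right) + 4 i \sqrt{187} = \left(-109 + 2 \cdot 0 \left(-1\right)\right) + 4 i \sqrt{187} = \left(-109 + 2 \cdot 0\right) + 4 i \sqrt{187} = \left(-109 + 0\right) + 4 i \sqrt{187} = -109 + 4 i \sqrt{187}$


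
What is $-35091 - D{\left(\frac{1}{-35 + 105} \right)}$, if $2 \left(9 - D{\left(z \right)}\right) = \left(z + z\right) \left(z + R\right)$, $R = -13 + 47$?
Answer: $- \frac{171987619}{4900} \approx -35100.0$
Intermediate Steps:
$R = 34$
$D{\left(z \right)} = 9 - z \left(34 + z\right)$ ($D{\left(z \right)} = 9 - \frac{\left(z + z\right) \left(z + 34\right)}{2} = 9 - \frac{2 z \left(34 + z\right)}{2} = 9 - z \left(34 + z\right)$)
$-35091 - D{\left(\frac{1}{-35 + 105} \right)} = -35091 - \left(9 - \left(\frac{1}{-35 + 105}\right)^{2} - \frac{34}{-35 + 105}\right) = -35091 - \left(9 - \left(\frac{1}{70}\right)^{2} - \frac{34}{70}\right) = -35091 - \left(9 - \left(\frac{1}{70}\right)^{2} - \frac{17}{35}\right) = -35091 - \left(9 - \frac{1}{4900} - \frac{17}{35}\right) = -35091 - \frac{41719}{4900} = - \frac{171987619}{4900}$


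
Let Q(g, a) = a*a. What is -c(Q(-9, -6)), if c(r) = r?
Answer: -36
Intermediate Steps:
Q(g, a) = a²
-c(Q(-9, -6)) = -1*(-6)² = -1*36 = -36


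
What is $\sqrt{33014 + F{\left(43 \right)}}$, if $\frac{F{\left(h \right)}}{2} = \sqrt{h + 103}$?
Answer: $\sqrt{33014 + 2 \sqrt{146}} \approx 181.76$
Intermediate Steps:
$F{\left(h \right)} = 2 \sqrt{103 + h}$ ($F{\left(h \right)} = 2 \sqrt{h + 103} = 2 \sqrt{103 + h}$)
$\sqrt{33014 + F{\left(43 \right)}} = \sqrt{33014 + 2 \sqrt{103 + 43}} = \sqrt{33014 + 2 \sqrt{146}}$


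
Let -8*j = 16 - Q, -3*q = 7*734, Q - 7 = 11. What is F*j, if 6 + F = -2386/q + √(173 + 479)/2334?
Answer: -11835/10276 + √163/4668 ≈ -1.1490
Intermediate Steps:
Q = 18 (Q = 7 + 11 = 18)
q = -5138/3 (q = -7*734/3 = -⅓*5138 = -5138/3 ≈ -1712.7)
j = ¼ (j = -(16 - 1*18)/8 = -(16 - 18)/8 = -⅛*(-2) = ¼ ≈ 0.25000)
F = -11835/2569 + √163/1167 (F = -6 + (-2386/(-5138/3) + √(173 + 479)/2334) = -6 + (-2386*(-3/5138) + √652*(1/2334)) = -6 + (3579/2569 + (2*√163)*(1/2334)) = -6 + (3579/2569 + √163/1167) = -11835/2569 + √163/1167 ≈ -4.5959)
F*j = (-11835/2569 + √163/1167)*(¼) = -11835/10276 + √163/4668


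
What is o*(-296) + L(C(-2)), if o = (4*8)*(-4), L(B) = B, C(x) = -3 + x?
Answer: 37883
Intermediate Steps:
o = -128 (o = 32*(-4) = -128)
o*(-296) + L(C(-2)) = -128*(-296) + (-3 - 2) = 37888 - 5 = 37883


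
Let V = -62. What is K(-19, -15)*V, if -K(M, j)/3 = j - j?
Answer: 0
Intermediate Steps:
K(M, j) = 0 (K(M, j) = -3*(j - j) = -3*0 = 0)
K(-19, -15)*V = 0*(-62) = 0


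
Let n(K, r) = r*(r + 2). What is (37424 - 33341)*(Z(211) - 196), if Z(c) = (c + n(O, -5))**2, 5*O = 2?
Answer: 207743040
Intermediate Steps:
O = 2/5 (O = (1/5)*2 = 2/5 ≈ 0.40000)
n(K, r) = r*(2 + r)
Z(c) = (15 + c)**2 (Z(c) = (c - 5*(2 - 5))**2 = (c - 5*(-3))**2 = (c + 15)**2 = (15 + c)**2)
(37424 - 33341)*(Z(211) - 196) = (37424 - 33341)*((15 + 211)**2 - 196) = 4083*(226**2 - 196) = 4083*(51076 - 196) = 4083*50880 = 207743040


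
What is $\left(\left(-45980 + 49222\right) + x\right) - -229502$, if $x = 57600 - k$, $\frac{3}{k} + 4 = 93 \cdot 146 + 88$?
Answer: $\frac{1322226575}{4554} \approx 2.9034 \cdot 10^{5}$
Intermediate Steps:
$k = \frac{1}{4554}$ ($k = \frac{3}{-4 + \left(93 \cdot 146 + 88\right)} = \frac{3}{-4 + \left(13578 + 88\right)} = \frac{3}{-4 + 13666} = \frac{3}{13662} = 3 \cdot \frac{1}{13662} = \frac{1}{4554} \approx 0.00021959$)
$x = \frac{262310399}{4554}$ ($x = 57600 - \frac{1}{4554} = \frac{262310399}{4554} \approx 57600.0$)
$\left(\left(-45980 + 49222\right) + x\right) - -229502 = \left(\left(-45980 + 49222\right) + \frac{262310399}{4554}\right) - -229502 = \left(3242 + \frac{262310399}{4554}\right) + 229502 = \frac{277074467}{4554} + 229502 = \frac{1322226575}{4554}$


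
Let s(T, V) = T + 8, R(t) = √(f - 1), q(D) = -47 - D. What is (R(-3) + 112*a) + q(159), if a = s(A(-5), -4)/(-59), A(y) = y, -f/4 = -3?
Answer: -12490/59 + √11 ≈ -208.38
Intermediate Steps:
f = 12 (f = -4*(-3) = 12)
R(t) = √11 (R(t) = √(12 - 1) = √11)
s(T, V) = 8 + T
a = -3/59 (a = (8 - 5)/(-59) = 3*(-1/59) = -3/59 ≈ -0.050847)
(R(-3) + 112*a) + q(159) = (√11 + 112*(-3/59)) + (-47 - 1*159) = (√11 - 336/59) + (-47 - 159) = (-336/59 + √11) - 206 = -12490/59 + √11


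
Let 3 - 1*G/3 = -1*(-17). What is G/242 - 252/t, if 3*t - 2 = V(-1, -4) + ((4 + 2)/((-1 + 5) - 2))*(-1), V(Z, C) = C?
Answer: 91371/605 ≈ 151.03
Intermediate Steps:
G = -42 (G = 9 - (-3)*(-17) = 9 - 3*17 = 9 - 51 = -42)
t = -5/3 (t = ⅔ + (-4 + ((4 + 2)/((-1 + 5) - 2))*(-1))/3 = ⅔ + (-4 + (6/(4 - 2))*(-1))/3 = ⅔ + (-4 + (6/2)*(-1))/3 = ⅔ + (-4 + (6*(½))*(-1))/3 = ⅔ + (-4 + 3*(-1))/3 = ⅔ + (-4 - 3)/3 = ⅔ + (⅓)*(-7) = ⅔ - 7/3 = -5/3 ≈ -1.6667)
G/242 - 252/t = -42/242 - 252/(-5/3) = -42*1/242 - 252*(-⅗) = -21/121 + 756/5 = 91371/605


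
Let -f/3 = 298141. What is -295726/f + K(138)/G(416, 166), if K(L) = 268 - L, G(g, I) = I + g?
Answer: 16021529/28919677 ≈ 0.55400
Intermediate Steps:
f = -894423 (f = -3*298141 = -894423)
-295726/f + K(138)/G(416, 166) = -295726/(-894423) + (268 - 1*138)/(166 + 416) = -295726*(-1/894423) + (268 - 138)/582 = 295726/894423 + 130*(1/582) = 295726/894423 + 65/291 = 16021529/28919677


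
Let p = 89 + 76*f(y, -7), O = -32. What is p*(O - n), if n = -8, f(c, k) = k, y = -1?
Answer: 10632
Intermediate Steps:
p = -443 (p = 89 + 76*(-7) = 89 - 532 = -443)
p*(O - n) = -443*(-32 - 1*(-8)) = -443*(-32 + 8) = -443*(-24) = 10632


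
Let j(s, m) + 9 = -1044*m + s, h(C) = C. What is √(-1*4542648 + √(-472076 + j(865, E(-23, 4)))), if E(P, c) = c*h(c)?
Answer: √(-4542648 + 2*I*√121981) ≈ 0.16 + 2131.3*I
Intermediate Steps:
E(P, c) = c² (E(P, c) = c*c = c²)
j(s, m) = -9 + s - 1044*m (j(s, m) = -9 + (-1044*m + s) = -9 + (s - 1044*m) = -9 + s - 1044*m)
√(-1*4542648 + √(-472076 + j(865, E(-23, 4)))) = √(-1*4542648 + √(-472076 + (-9 + 865 - 1044*4²))) = √(-4542648 + √(-472076 + (-9 + 865 - 1044*16))) = √(-4542648 + √(-472076 + (-9 + 865 - 16704))) = √(-4542648 + √(-472076 - 15848)) = √(-4542648 + √(-487924)) = √(-4542648 + 2*I*√121981)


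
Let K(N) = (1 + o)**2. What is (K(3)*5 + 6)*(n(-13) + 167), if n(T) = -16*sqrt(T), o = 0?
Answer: 1837 - 176*I*sqrt(13) ≈ 1837.0 - 634.58*I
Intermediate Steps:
K(N) = 1 (K(N) = (1 + 0)**2 = 1**2 = 1)
(K(3)*5 + 6)*(n(-13) + 167) = (1*5 + 6)*(-16*I*sqrt(13) + 167) = (5 + 6)*(-16*I*sqrt(13) + 167) = 11*(-16*I*sqrt(13) + 167) = 11*(167 - 16*I*sqrt(13)) = 1837 - 176*I*sqrt(13)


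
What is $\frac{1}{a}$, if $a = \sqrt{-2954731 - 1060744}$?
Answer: $- \frac{i \sqrt{160619}}{803095} \approx - 0.00049904 i$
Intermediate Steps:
$a = 5 i \sqrt{160619}$ ($a = \sqrt{-2954731 - 1060744} = \sqrt{-4015475} = 5 i \sqrt{160619} \approx 2003.9 i$)
$\frac{1}{a} = \frac{1}{5 i \sqrt{160619}} = - \frac{i \sqrt{160619}}{803095}$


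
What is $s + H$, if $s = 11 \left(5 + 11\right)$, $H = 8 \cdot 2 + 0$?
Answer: $192$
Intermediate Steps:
$H = 16$ ($H = 16 + 0 = 16$)
$s = 176$ ($s = 11 \cdot 16 = 176$)
$s + H = 176 + 16 = 192$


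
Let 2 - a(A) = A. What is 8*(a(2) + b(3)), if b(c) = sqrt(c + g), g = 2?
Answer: 8*sqrt(5) ≈ 17.889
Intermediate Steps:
a(A) = 2 - A
b(c) = sqrt(2 + c) (b(c) = sqrt(c + 2) = sqrt(2 + c))
8*(a(2) + b(3)) = 8*((2 - 1*2) + sqrt(2 + 3)) = 8*((2 - 2) + sqrt(5)) = 8*(0 + sqrt(5)) = 8*sqrt(5)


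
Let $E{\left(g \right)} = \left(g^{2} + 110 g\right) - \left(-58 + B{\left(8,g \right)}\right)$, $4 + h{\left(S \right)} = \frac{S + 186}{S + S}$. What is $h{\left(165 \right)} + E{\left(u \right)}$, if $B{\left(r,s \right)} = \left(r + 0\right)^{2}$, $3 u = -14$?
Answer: $- \frac{495487}{990} \approx -500.49$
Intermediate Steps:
$u = - \frac{14}{3}$ ($u = \frac{1}{3} \left(-14\right) = - \frac{14}{3} \approx -4.6667$)
$B{\left(r,s \right)} = r^{2}$
$h{\left(S \right)} = -4 + \frac{186 + S}{2 S}$ ($h{\left(S \right)} = -4 + \frac{S + 186}{S + S} = -4 + \frac{186 + S}{2 S}$)
$E{\left(g \right)} = -6 + g^{2} + 110 g$ ($E{\left(g \right)} = \left(g^{2} + 110 g\right) + \left(58 - 8^{2}\right) = \left(g^{2} + 110 g\right) + \left(58 - 64\right) = \left(g^{2} + 110 g\right) - 6 = -6 + g^{2} + 110 g$)
$h{\left(165 \right)} + E{\left(u \right)} = \left(- \frac{7}{2} + \frac{93}{165}\right) + \left(-6 + \left(- \frac{14}{3}\right)^{2} + 110 \left(- \frac{14}{3}\right)\right) = \left(- \frac{7}{2} + 93 \cdot \frac{1}{165}\right) - \frac{4478}{9} = \left(- \frac{7}{2} + \frac{31}{55}\right) - \frac{4478}{9} = - \frac{323}{110} - \frac{4478}{9} = - \frac{495487}{990}$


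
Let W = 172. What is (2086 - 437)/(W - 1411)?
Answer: -1649/1239 ≈ -1.3309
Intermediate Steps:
(2086 - 437)/(W - 1411) = (2086 - 437)/(172 - 1411) = 1649/(-1239) = 1649*(-1/1239) = -1649/1239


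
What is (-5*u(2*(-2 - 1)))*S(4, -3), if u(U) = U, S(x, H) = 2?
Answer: 60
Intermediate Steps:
(-5*u(2*(-2 - 1)))*S(4, -3) = -10*(-2 - 1)*2 = -10*(-3)*2 = -5*(-6)*2 = 30*2 = 60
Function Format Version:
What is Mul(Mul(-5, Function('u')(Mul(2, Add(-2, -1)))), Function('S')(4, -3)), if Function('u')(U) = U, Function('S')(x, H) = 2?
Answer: 60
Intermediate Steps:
Mul(Mul(-5, Function('u')(Mul(2, Add(-2, -1)))), Function('S')(4, -3)) = Mul(Mul(-5, Mul(2, Add(-2, -1))), 2) = Mul(Mul(-5, Mul(2, -3)), 2) = Mul(Mul(-5, -6), 2) = Mul(30, 2) = 60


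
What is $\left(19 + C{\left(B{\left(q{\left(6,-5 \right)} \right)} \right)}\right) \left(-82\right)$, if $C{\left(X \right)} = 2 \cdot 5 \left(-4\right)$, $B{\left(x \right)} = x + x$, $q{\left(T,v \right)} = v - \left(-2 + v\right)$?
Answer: $1722$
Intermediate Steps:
$q{\left(T,v \right)} = 2$
$B{\left(x \right)} = 2 x$
$C{\left(X \right)} = -40$ ($C{\left(X \right)} = 10 \left(-4\right) = -40$)
$\left(19 + C{\left(B{\left(q{\left(6,-5 \right)} \right)} \right)}\right) \left(-82\right) = \left(19 - 40\right) \left(-82\right) = \left(-21\right) \left(-82\right) = 1722$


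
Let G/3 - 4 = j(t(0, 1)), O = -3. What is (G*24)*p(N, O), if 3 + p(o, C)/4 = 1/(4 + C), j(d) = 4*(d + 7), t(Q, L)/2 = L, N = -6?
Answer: -23040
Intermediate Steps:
t(Q, L) = 2*L
j(d) = 28 + 4*d (j(d) = 4*(7 + d) = 28 + 4*d)
p(o, C) = -12 + 4/(4 + C)
G = 120 (G = 12 + 3*(28 + 4*(2*1)) = 12 + 3*(28 + 4*2) = 12 + 3*(28 + 8) = 12 + 3*36 = 12 + 108 = 120)
(G*24)*p(N, O) = (120*24)*(4*(-11 - 3*(-3))/(4 - 3)) = 2880*(4*(-11 + 9)/1) = 2880*(4*1*(-2)) = 2880*(-8) = -23040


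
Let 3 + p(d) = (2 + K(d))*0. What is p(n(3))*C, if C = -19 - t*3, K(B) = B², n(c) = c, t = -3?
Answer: 30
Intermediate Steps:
C = -10 (C = -19 - (-3)*3 = -19 - 1*(-9) = -19 + 9 = -10)
p(d) = -3 (p(d) = -3 + (2 + d²)*0 = -3 + 0 = -3)
p(n(3))*C = -3*(-10) = 30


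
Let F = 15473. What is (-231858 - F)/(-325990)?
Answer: 35333/46570 ≈ 0.75871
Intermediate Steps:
(-231858 - F)/(-325990) = (-231858 - 1*15473)/(-325990) = (-231858 - 15473)*(-1/325990) = -247331*(-1/325990) = 35333/46570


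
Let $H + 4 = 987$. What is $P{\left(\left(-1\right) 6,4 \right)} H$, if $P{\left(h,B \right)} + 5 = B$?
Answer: $-983$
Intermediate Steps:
$P{\left(h,B \right)} = -5 + B$
$H = 983$ ($H = -4 + 987 = 983$)
$P{\left(\left(-1\right) 6,4 \right)} H = \left(-5 + 4\right) 983 = \left(-1\right) 983 = -983$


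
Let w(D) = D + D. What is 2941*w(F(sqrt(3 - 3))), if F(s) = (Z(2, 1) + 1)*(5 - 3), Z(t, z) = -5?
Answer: -47056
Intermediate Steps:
F(s) = -8 (F(s) = (-5 + 1)*(5 - 3) = -4*2 = -8)
w(D) = 2*D
2941*w(F(sqrt(3 - 3))) = 2941*(2*(-8)) = 2941*(-16) = -47056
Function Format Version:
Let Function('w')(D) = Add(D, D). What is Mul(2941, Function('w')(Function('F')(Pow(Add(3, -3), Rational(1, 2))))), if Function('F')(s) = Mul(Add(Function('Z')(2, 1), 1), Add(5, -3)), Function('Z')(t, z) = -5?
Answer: -47056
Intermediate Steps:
Function('F')(s) = -8 (Function('F')(s) = Mul(Add(-5, 1), Add(5, -3)) = Mul(-4, 2) = -8)
Function('w')(D) = Mul(2, D)
Mul(2941, Function('w')(Function('F')(Pow(Add(3, -3), Rational(1, 2))))) = Mul(2941, Mul(2, -8)) = Mul(2941, -16) = -47056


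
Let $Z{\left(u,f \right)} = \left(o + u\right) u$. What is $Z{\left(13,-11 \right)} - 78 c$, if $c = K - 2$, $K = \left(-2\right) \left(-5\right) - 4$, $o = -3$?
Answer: $-182$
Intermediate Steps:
$K = 6$ ($K = 10 - 4 = 6$)
$Z{\left(u,f \right)} = u \left(-3 + u\right)$ ($Z{\left(u,f \right)} = \left(-3 + u\right) u = u \left(-3 + u\right)$)
$c = 4$ ($c = 6 - 2 = 4$)
$Z{\left(13,-11 \right)} - 78 c = 13 \left(-3 + 13\right) - 312 = 13 \cdot 10 - 312 = 130 - 312 = -182$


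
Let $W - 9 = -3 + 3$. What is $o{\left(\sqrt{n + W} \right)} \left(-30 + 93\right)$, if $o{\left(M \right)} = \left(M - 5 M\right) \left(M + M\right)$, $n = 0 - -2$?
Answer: $-5544$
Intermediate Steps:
$W = 9$ ($W = 9 + \left(-3 + 3\right) = 9 + 0 = 9$)
$n = 2$ ($n = 0 + 2 = 2$)
$o{\left(M \right)} = - 8 M^{2}$ ($o{\left(M \right)} = - 4 M 2 M = - 8 M^{2}$)
$o{\left(\sqrt{n + W} \right)} \left(-30 + 93\right) = - 8 \left(\sqrt{2 + 9}\right)^{2} \left(-30 + 93\right) = - 8 \left(\sqrt{11}\right)^{2} \cdot 63 = \left(-8\right) 11 \cdot 63 = \left(-88\right) 63 = -5544$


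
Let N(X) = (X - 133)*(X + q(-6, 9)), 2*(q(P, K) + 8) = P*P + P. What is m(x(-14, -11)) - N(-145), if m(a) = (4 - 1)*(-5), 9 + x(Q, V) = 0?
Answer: -38379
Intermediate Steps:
q(P, K) = -8 + P/2 + P²/2 (q(P, K) = -8 + (P*P + P)/2 = -8 + (P² + P)/2 = -8 + (P + P²)/2 = -8 + (P/2 + P²/2) = -8 + P/2 + P²/2)
x(Q, V) = -9 (x(Q, V) = -9 + 0 = -9)
m(a) = -15 (m(a) = 3*(-5) = -15)
N(X) = (-133 + X)*(7 + X) (N(X) = (X - 133)*(X + (-8 + (½)*(-6) + (½)*(-6)²)) = (-133 + X)*(X + (-8 - 3 + (½)*36)) = (-133 + X)*(X + (-8 - 3 + 18)) = (-133 + X)*(X + 7) = (-133 + X)*(7 + X))
m(x(-14, -11)) - N(-145) = -15 - (-931 + (-145)² - 126*(-145)) = -15 - (-931 + 21025 + 18270) = -15 - 1*38364 = -15 - 38364 = -38379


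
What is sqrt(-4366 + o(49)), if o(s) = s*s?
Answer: I*sqrt(1965) ≈ 44.328*I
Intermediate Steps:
o(s) = s**2
sqrt(-4366 + o(49)) = sqrt(-4366 + 49**2) = sqrt(-4366 + 2401) = sqrt(-1965) = I*sqrt(1965)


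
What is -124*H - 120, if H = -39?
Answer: 4716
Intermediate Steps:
-124*H - 120 = -124*(-39) - 120 = 4836 - 120 = 4716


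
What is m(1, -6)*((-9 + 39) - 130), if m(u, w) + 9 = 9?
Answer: 0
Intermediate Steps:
m(u, w) = 0 (m(u, w) = -9 + 9 = 0)
m(1, -6)*((-9 + 39) - 130) = 0*((-9 + 39) - 130) = 0*(30 - 130) = 0*(-100) = 0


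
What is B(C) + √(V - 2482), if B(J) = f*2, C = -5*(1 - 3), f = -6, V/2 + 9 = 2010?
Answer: -12 + 4*√95 ≈ 26.987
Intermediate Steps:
V = 4002 (V = -18 + 2*2010 = -18 + 4020 = 4002)
C = 10 (C = -5*(-2) = 10)
B(J) = -12 (B(J) = -6*2 = -12)
B(C) + √(V - 2482) = -12 + √(4002 - 2482) = -12 + √1520 = -12 + 4*√95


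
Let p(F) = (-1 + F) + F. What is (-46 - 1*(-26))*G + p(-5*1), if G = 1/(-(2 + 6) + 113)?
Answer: -235/21 ≈ -11.190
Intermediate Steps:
p(F) = -1 + 2*F
G = 1/105 (G = 1/(-1*8 + 113) = 1/(-8 + 113) = 1/105 ≈ 0.0095238)
(-46 - 1*(-26))*G + p(-5*1) = (-46 - 1*(-26))*(1/105) + (-1 + 2*(-5*1)) = (-46 + 26)*(1/105) + (-1 + 2*(-5)) = -20*1/105 + (-1 - 10) = -4/21 - 11 = -235/21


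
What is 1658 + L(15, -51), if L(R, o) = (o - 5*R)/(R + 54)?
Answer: 38092/23 ≈ 1656.2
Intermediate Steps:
L(R, o) = (o - 5*R)/(54 + R)
1658 + L(15, -51) = 1658 + (-51 - 5*15)/(54 + 15) = 1658 + (-51 - 75)/69 = 1658 + (1/69)*(-126) = 1658 - 42/23 = 38092/23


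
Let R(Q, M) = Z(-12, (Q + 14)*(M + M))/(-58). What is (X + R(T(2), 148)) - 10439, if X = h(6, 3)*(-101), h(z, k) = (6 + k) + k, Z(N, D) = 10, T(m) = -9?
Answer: -337884/29 ≈ -11651.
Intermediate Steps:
h(z, k) = 6 + 2*k
X = -1212 (X = (6 + 2*3)*(-101) = (6 + 6)*(-101) = 12*(-101) = -1212)
R(Q, M) = -5/29 (R(Q, M) = 10/(-58) = 10*(-1/58) = -5/29)
(X + R(T(2), 148)) - 10439 = (-1212 - 5/29) - 10439 = -35153/29 - 10439 = -337884/29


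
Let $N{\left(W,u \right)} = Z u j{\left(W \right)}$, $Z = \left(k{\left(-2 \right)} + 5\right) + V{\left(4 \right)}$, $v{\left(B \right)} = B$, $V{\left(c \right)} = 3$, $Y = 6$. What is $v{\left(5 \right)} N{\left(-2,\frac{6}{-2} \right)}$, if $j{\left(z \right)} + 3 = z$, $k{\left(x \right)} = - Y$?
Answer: $150$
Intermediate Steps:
$k{\left(x \right)} = -6$ ($k{\left(x \right)} = \left(-1\right) 6 = -6$)
$j{\left(z \right)} = -3 + z$
$Z = 2$ ($Z = \left(-6 + 5\right) + 3 = -1 + 3 = 2$)
$N{\left(W,u \right)} = 2 u \left(-3 + W\right)$
$v{\left(5 \right)} N{\left(-2,\frac{6}{-2} \right)} = 5 \cdot 2 \frac{6}{-2} \left(-3 - 2\right) = 5 \cdot 2 \cdot 6 \left(- \frac{1}{2}\right) \left(-5\right) = 5 \cdot 2 \left(-3\right) \left(-5\right) = 5 \cdot 30 = 150$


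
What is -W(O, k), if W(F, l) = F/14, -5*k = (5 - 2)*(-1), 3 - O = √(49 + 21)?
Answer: -3/14 + √70/14 ≈ 0.38333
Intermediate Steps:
O = 3 - √70 (O = 3 - √(49 + 21) = 3 - √70 ≈ -5.3666)
k = ⅗ (k = -(5 - 2)*(-1)/5 = -3*(-1)/5 = -⅕*(-3) = ⅗ ≈ 0.60000)
W(F, l) = F/14 (W(F, l) = F*(1/14) = F/14)
-W(O, k) = -(3 - √70)/14 = -(3/14 - √70/14) = -3/14 + √70/14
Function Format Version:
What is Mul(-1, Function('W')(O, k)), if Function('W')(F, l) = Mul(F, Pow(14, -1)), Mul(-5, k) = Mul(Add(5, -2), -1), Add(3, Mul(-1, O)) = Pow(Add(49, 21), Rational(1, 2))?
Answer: Add(Rational(-3, 14), Mul(Rational(1, 14), Pow(70, Rational(1, 2)))) ≈ 0.38333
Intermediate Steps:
O = Add(3, Mul(-1, Pow(70, Rational(1, 2)))) (O = Add(3, Mul(-1, Pow(Add(49, 21), Rational(1, 2)))) = Add(3, Mul(-1, Pow(70, Rational(1, 2)))) ≈ -5.3666)
k = Rational(3, 5) (k = Mul(Rational(-1, 5), Mul(Add(5, -2), -1)) = Mul(Rational(-1, 5), Mul(3, -1)) = Mul(Rational(-1, 5), -3) = Rational(3, 5) ≈ 0.60000)
Function('W')(F, l) = Mul(Rational(1, 14), F) (Function('W')(F, l) = Mul(F, Rational(1, 14)) = Mul(Rational(1, 14), F))
Mul(-1, Function('W')(O, k)) = Mul(-1, Mul(Rational(1, 14), Add(3, Mul(-1, Pow(70, Rational(1, 2)))))) = Mul(-1, Add(Rational(3, 14), Mul(Rational(-1, 14), Pow(70, Rational(1, 2))))) = Add(Rational(-3, 14), Mul(Rational(1, 14), Pow(70, Rational(1, 2))))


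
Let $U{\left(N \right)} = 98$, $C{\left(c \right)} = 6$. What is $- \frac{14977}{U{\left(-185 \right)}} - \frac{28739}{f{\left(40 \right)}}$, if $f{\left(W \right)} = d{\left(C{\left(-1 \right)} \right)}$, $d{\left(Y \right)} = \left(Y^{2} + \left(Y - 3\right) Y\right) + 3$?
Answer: $- \frac{3670111}{5586} \approx -657.02$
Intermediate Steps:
$d{\left(Y \right)} = 3 + Y^{2} + Y \left(-3 + Y\right)$ ($d{\left(Y \right)} = \left(Y^{2} + \left(Y - 3\right) Y\right) + 3 = \left(Y^{2} + \left(-3 + Y\right) Y\right) + 3 = \left(Y^{2} + Y \left(-3 + Y\right)\right) + 3 = 3 + Y^{2} + Y \left(-3 + Y\right)$)
$f{\left(W \right)} = 57$ ($f{\left(W \right)} = 3 - 18 + 2 \cdot 6^{2} = 3 - 18 + 2 \cdot 36 = 3 - 18 + 72 = 57$)
$- \frac{14977}{U{\left(-185 \right)}} - \frac{28739}{f{\left(40 \right)}} = - \frac{14977}{98} - \frac{28739}{57} = - \frac{3670111}{5586}$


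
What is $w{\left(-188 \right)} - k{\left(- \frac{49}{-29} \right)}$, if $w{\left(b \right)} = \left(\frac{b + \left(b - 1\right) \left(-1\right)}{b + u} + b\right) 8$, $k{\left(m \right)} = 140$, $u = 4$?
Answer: $- \frac{37813}{23} \approx -1644.0$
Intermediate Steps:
$w{\left(b \right)} = 8 b + \frac{8}{4 + b}$ ($w{\left(b \right)} = \left(\frac{b + \left(b - 1\right) \left(-1\right)}{b + 4} + b\right) 8 = \left(\frac{b + \left(-1 + b\right) \left(-1\right)}{4 + b} + b\right) 8 = \left(\frac{b - \left(-1 + b\right)}{4 + b} + b\right) 8 = \left(1 \frac{1}{4 + b} + b\right) 8 = \left(\frac{1}{4 + b} + b\right) 8 = \left(b + \frac{1}{4 + b}\right) 8 = 8 b + \frac{8}{4 + b}$)
$w{\left(-188 \right)} - k{\left(- \frac{49}{-29} \right)} = \frac{8 \left(1 + \left(-188\right)^{2} + 4 \left(-188\right)\right)}{4 - 188} - 140 = \frac{8 \left(1 + 35344 - 752\right)}{-184} - 140 = 8 \left(- \frac{1}{184}\right) 34593 - 140 = - \frac{34593}{23} - 140 = - \frac{37813}{23}$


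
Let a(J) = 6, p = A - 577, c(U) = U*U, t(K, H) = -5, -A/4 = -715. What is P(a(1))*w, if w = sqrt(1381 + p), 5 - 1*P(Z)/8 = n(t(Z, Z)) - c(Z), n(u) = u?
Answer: 1472*sqrt(229) ≈ 22275.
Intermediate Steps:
A = 2860 (A = -4*(-715) = 2860)
c(U) = U**2
p = 2283 (p = 2860 - 577 = 2283)
P(Z) = 80 + 8*Z**2 (P(Z) = 40 - 8*(-5 - Z**2) = 40 + (40 + 8*Z**2) = 80 + 8*Z**2)
w = 4*sqrt(229) (w = sqrt(1381 + 2283) = sqrt(3664) = 4*sqrt(229) ≈ 60.531)
P(a(1))*w = (80 + 8*6**2)*(4*sqrt(229)) = (80 + 8*36)*(4*sqrt(229)) = (80 + 288)*(4*sqrt(229)) = 368*(4*sqrt(229)) = 1472*sqrt(229)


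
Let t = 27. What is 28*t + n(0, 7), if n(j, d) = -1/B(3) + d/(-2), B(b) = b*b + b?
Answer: 9029/12 ≈ 752.42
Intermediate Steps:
B(b) = b + b² (B(b) = b² + b = b + b²)
n(j, d) = -1/12 - d/2 (n(j, d) = -1/(3*(1 + 3)) + d/(-2) = -1/(3*4) + d*(-½) = -1/12 - d/2)
28*t + n(0, 7) = 28*27 + (-1/12 - ½*7) = 756 + (-1/12 - 7/2) = 756 - 43/12 = 9029/12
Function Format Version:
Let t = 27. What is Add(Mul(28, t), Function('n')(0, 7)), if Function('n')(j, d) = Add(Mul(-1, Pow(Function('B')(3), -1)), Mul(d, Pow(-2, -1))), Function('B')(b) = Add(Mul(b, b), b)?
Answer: Rational(9029, 12) ≈ 752.42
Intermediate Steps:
Function('B')(b) = Add(b, Pow(b, 2)) (Function('B')(b) = Add(Pow(b, 2), b) = Add(b, Pow(b, 2)))
Function('n')(j, d) = Add(Rational(-1, 12), Mul(Rational(-1, 2), d)) (Function('n')(j, d) = Add(Mul(-1, Pow(Mul(3, Add(1, 3)), -1)), Mul(d, Pow(-2, -1))) = Add(Mul(-1, Pow(Mul(3, 4), -1)), Mul(d, Rational(-1, 2))) = Add(Mul(-1, Pow(12, -1)), Mul(Rational(-1, 2), d)) = Add(Mul(-1, Rational(1, 12)), Mul(Rational(-1, 2), d)) = Add(Rational(-1, 12), Mul(Rational(-1, 2), d)))
Add(Mul(28, t), Function('n')(0, 7)) = Add(Mul(28, 27), Add(Rational(-1, 12), Mul(Rational(-1, 2), 7))) = Add(756, Add(Rational(-1, 12), Rational(-7, 2))) = Add(756, Rational(-43, 12)) = Rational(9029, 12)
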